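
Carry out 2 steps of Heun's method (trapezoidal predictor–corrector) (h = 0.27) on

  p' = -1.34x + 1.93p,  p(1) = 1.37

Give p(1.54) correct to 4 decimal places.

Heun: k1 = f(x_n, p_n); k2 = f(x_n + h, p_n + h·k1); p_{n+1} = p_n + (h/2)·(k1 + k2).
x=1.000000, p=1.370000:
  k1 = f(1.000000, 1.370000) = 1.304100
  k2 = f(1.270000, 1.722107) = 1.621867
  p ← 1.370000 + (0.27/2)·(1.304100 + 1.621867) = 1.765005
x=1.270000, p=1.765005:
  k1 = f(1.270000, 1.765005) = 1.704661
  k2 = f(1.540000, 2.225264) = 2.231159
  p ← 1.765005 + (0.27/2)·(1.704661 + 2.231159) = 2.296341
p(1.54) ≈ 2.2963

2.2963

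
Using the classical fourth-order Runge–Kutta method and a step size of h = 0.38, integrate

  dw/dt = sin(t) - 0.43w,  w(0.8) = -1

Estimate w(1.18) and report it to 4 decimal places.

-0.5569

RK4: k1 = f(t_n, w_n); k2 = f(t_n + h/2, w_n + (h/2)·k1); k3 = f(t_n + h/2, w_n + (h/2)·k2); k4 = f(t_n + h, w_n + h·k3); w_{n+1} = w_n + (h/6)·(k1 + 2k2 + 2k3 + k4).
t=0.800000, w=-1.000000:
  k1 = f(0.800000, -1.000000) = 1.147356
  k2 = f(0.990000, -0.782002) = 1.172287
  k3 = f(0.990000, -0.777265) = 1.170250
  k4 = f(1.180000, -0.555305) = 1.163387
  w ← -1.000000 + (0.38/6)·(k1 + 2k2 + 2k3 + k4) = -0.556932
w(1.18) ≈ -0.5569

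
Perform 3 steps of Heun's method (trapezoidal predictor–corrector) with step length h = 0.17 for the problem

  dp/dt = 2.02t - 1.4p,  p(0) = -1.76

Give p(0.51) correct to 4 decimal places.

-0.6548

Heun: k1 = f(t_n, p_n); k2 = f(t_n + h, p_n + h·k1); p_{n+1} = p_n + (h/2)·(k1 + k2).
t=0.000000, p=-1.760000:
  k1 = f(0.000000, -1.760000) = 2.464000
  k2 = f(0.170000, -1.341120) = 2.220968
  p ← -1.760000 + (0.17/2)·(2.464000 + 2.220968) = -1.361778
t=0.170000, p=-1.361778:
  k1 = f(0.170000, -1.361778) = 2.249889
  k2 = f(0.340000, -0.979297) = 2.057815
  p ← -1.361778 + (0.17/2)·(2.249889 + 2.057815) = -0.995623
t=0.340000, p=-0.995623:
  k1 = f(0.340000, -0.995623) = 2.080672
  k2 = f(0.510000, -0.641909) = 1.928872
  p ← -0.995623 + (0.17/2)·(2.080672 + 1.928872) = -0.654812
p(0.51) ≈ -0.6548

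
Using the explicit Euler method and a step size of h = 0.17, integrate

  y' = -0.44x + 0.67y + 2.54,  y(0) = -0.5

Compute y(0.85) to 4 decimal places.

1.7102

Euler: y_{n+1} = y_n + h·f(x_n, y_n).
x=0.000000, y=-0.500000: f=2.205000 → y ← -0.500000 + 0.17·2.205000 = -0.125150
x=0.170000, y=-0.125150: f=2.381350 → y ← -0.125150 + 0.17·2.381350 = 0.279679
x=0.340000, y=0.279679: f=2.577785 → y ← 0.279679 + 0.17·2.577785 = 0.717903
x=0.510000, y=0.717903: f=2.796595 → y ← 0.717903 + 0.17·2.796595 = 1.193324
x=0.680000, y=1.193324: f=3.040327 → y ← 1.193324 + 0.17·3.040327 = 1.710180
y(0.85) ≈ 1.7102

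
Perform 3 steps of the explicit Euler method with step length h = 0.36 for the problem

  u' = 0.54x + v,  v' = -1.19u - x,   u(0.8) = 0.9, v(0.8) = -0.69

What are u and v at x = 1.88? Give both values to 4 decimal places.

0.0715, -2.9062

Euler on (u,v): u_{n+1} = u_n + h·u', v_{n+1} = v_n + h·v'.
0.800000: (0.900000, -0.690000); f=(-0.258000, -1.871000) → (0.807120, -1.363560)
1.160000: (0.807120, -1.363560); f=(-0.737160, -2.120473) → (0.541742, -2.126930)
1.520000: (0.541742, -2.126930); f=(-1.306130, -2.164673) → (0.071536, -2.906213)
(u(1.88), v(1.88)) ≈ (0.0715, -2.9062)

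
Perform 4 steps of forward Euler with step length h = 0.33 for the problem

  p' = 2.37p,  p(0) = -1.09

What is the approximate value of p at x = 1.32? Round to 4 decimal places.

Euler: p_{n+1} = p_n + h·f(x_n, p_n).
x=0.000000, p=-1.090000: f=-2.583300 → p ← -1.090000 + 0.33·(-2.583300) = -1.942489
x=0.330000, p=-1.942489: f=-4.603699 → p ← -1.942489 + 0.33·(-4.603699) = -3.461710
x=0.660000, p=-3.461710: f=-8.204252 → p ← -3.461710 + 0.33·(-8.204252) = -6.169113
x=0.990000, p=-6.169113: f=-14.620797 → p ← -6.169113 + 0.33·(-14.620797) = -10.993976
p(1.32) ≈ -10.9940

-10.9940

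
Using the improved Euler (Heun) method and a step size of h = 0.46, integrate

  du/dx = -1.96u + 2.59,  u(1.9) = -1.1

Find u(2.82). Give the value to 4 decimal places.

0.7043

Heun: k1 = f(x_n, u_n); k2 = f(x_n + h, u_n + h·k1); u_{n+1} = u_n + (h/2)·(k1 + k2).
x=1.900000, u=-1.100000:
  k1 = f(1.900000, -1.100000) = 4.746000
  k2 = f(2.360000, 1.083160) = 0.467006
  u ← -1.100000 + (0.46/2)·(4.746000 + 0.467006) = 0.098991
x=2.360000, u=0.098991:
  k1 = f(2.360000, 0.098991) = 2.395977
  k2 = f(2.820000, 1.201141) = 0.235764
  u ← 0.098991 + (0.46/2)·(2.395977 + 0.235764) = 0.704292
u(2.82) ≈ 0.7043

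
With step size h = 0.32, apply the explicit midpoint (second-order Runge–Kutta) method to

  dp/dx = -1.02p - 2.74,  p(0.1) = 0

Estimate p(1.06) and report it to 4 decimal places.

Midpoint: k1 = f(x_n, p_n); k2 = f(x_n + h/2, p_n + (h/2)·k1); p_{n+1} = p_n + h·k2.
x=0.100000, p=0.000000:
  k1 = f(0.100000, 0.000000) = -2.740000
  k2 = f(0.260000, -0.438400) = -2.292832
  p ← 0.000000 + 0.32·(-2.292832) = -0.733706
x=0.420000, p=-0.733706:
  k1 = f(0.420000, -0.733706) = -1.991620
  k2 = f(0.580000, -1.052365) = -1.666587
  p ← -0.733706 + 0.32·(-1.666587) = -1.267014
x=0.740000, p=-1.267014:
  k1 = f(0.740000, -1.267014) = -1.447646
  k2 = f(0.900000, -1.498637) = -1.211390
  p ← -1.267014 + 0.32·(-1.211390) = -1.654659
p(1.06) ≈ -1.6547

-1.6547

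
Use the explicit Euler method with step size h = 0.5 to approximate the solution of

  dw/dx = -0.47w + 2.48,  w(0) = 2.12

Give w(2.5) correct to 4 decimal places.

Euler: w_{n+1} = w_n + h·f(x_n, w_n).
x=0.000000, w=2.120000: f=1.483600 → w ← 2.120000 + 0.5·1.483600 = 2.861800
x=0.500000, w=2.861800: f=1.134954 → w ← 2.861800 + 0.5·1.134954 = 3.429277
x=1.000000, w=3.429277: f=0.868240 → w ← 3.429277 + 0.5·0.868240 = 3.863397
x=1.500000, w=3.863397: f=0.664203 → w ← 3.863397 + 0.5·0.664203 = 4.195499
x=2.000000, w=4.195499: f=0.508116 → w ← 4.195499 + 0.5·0.508116 = 4.449556
w(2.5) ≈ 4.4496

4.4496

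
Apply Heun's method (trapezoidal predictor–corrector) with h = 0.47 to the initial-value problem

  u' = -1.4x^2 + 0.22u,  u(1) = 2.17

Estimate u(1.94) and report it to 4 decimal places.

-0.5458

Heun: k1 = f(x_n, u_n); k2 = f(x_n + h, u_n + h·k1); u_{n+1} = u_n + (h/2)·(k1 + k2).
x=1.000000, u=2.170000:
  k1 = f(1.000000, 2.170000) = -0.922600
  k2 = f(1.470000, 1.736378) = -2.643257
  u ← 2.170000 + (0.47/2)·(-0.922600 + (-2.643257)) = 1.332024
x=1.470000, u=1.332024:
  k1 = f(1.470000, 1.332024) = -2.732215
  k2 = f(1.940000, 0.047883) = -5.258506
  u ← 1.332024 + (0.47/2)·(-2.732215 + (-5.258506)) = -0.545796
u(1.94) ≈ -0.5458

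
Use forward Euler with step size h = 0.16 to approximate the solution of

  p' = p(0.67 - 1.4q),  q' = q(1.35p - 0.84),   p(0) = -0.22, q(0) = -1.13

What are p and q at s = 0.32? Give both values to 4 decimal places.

-0.3933, -0.7404

Euler on (p,q): p_{n+1} = p_n + h·p', q_{n+1} = q_n + h·q'.
0.000000: (-0.220000, -1.130000); f=(-0.495440, 1.284810) → (-0.299270, -0.924430)
0.160000: (-0.299270, -0.924430); f=(-0.587828, 1.150005) → (-0.393323, -0.740430)
(p(0.32), q(0.32)) ≈ (-0.3933, -0.7404)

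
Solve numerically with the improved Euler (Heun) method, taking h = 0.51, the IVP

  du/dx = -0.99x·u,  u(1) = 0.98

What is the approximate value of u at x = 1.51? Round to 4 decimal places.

Heun: k1 = f(x_n, u_n); k2 = f(x_n + h, u_n + h·k1); u_{n+1} = u_n + (h/2)·(k1 + k2).
x=1.000000, u=0.980000:
  k1 = f(1.000000, 0.980000) = -0.970200
  k2 = f(1.510000, 0.485198) = -0.725322
  u ← 0.980000 + (0.51/2)·(-0.970200 + (-0.725322)) = 0.547642
u(1.51) ≈ 0.5476

0.5476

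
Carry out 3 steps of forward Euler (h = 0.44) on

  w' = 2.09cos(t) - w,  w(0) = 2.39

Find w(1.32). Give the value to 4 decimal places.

1.7600

Euler: w_{n+1} = w_n + h·f(t_n, w_n).
t=0.000000, w=2.390000: f=-0.300000 → w ← 2.390000 + 0.44·(-0.300000) = 2.258000
t=0.440000, w=2.258000: f=-0.367069 → w ← 2.258000 + 0.44·(-0.367069) = 2.096490
t=0.880000, w=2.096490: f=-0.764844 → w ← 2.096490 + 0.44·(-0.764844) = 1.759958
w(1.32) ≈ 1.7600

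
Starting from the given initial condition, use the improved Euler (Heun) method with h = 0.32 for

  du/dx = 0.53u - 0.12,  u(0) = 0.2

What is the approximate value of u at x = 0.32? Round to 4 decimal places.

0.1951

Heun: k1 = f(x_n, u_n); k2 = f(x_n + h, u_n + h·k1); u_{n+1} = u_n + (h/2)·(k1 + k2).
x=0.000000, u=0.200000:
  k1 = f(0.000000, 0.200000) = -0.014000
  k2 = f(0.320000, 0.195520) = -0.016374
  u ← 0.200000 + (0.32/2)·(-0.014000 + (-0.016374)) = 0.195140
u(0.32) ≈ 0.1951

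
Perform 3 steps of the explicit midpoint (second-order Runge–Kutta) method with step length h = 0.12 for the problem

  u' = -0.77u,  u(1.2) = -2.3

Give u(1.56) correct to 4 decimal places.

Midpoint: k1 = f(x_n, u_n); k2 = f(x_n + h/2, u_n + (h/2)·k1); u_{n+1} = u_n + h·k2.
x=1.200000, u=-2.300000:
  k1 = f(1.200000, -2.300000) = 1.771000
  k2 = f(1.260000, -2.193740) = 1.689180
  u ← -2.300000 + 0.12·1.689180 = -2.097298
x=1.320000, u=-2.097298:
  k1 = f(1.320000, -2.097298) = 1.614920
  k2 = f(1.380000, -2.000403) = 1.540310
  u ← -2.097298 + 0.12·1.540310 = -1.912461
x=1.440000, u=-1.912461:
  k1 = f(1.440000, -1.912461) = 1.472595
  k2 = f(1.500000, -1.824105) = 1.404561
  u ← -1.912461 + 0.12·1.404561 = -1.743914
u(1.56) ≈ -1.7439

-1.7439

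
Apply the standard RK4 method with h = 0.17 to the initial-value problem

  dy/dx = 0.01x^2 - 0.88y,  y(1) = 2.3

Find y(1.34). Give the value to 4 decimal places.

RK4: k1 = f(x_n, y_n); k2 = f(x_n + h/2, y_n + (h/2)·k1); k3 = f(x_n + h/2, y_n + (h/2)·k2); k4 = f(x_n + h, y_n + h·k3); y_{n+1} = y_n + (h/6)·(k1 + 2k2 + 2k3 + k4).
x=1.000000, y=2.300000:
  k1 = f(1.000000, 2.300000) = -2.014000
  k2 = f(1.085000, 2.128810) = -1.861581
  k3 = f(1.085000, 2.141766) = -1.872982
  k4 = f(1.170000, 1.981593) = -1.730113
  y ← 2.300000 + (0.17/6)·(k1 + 2k2 + 2k3 + k4) = 1.982292
x=1.170000, y=1.982292:
  k1 = f(1.170000, 1.982292) = -1.730728
  k2 = f(1.255000, 1.835180) = -1.599208
  k3 = f(1.255000, 1.846359) = -1.609046
  k4 = f(1.340000, 1.708754) = -1.485747
  y ← 1.982292 + (0.17/6)·(k1 + 2k2 + 2k3 + k4) = 1.709357
y(1.34) ≈ 1.7094

1.7094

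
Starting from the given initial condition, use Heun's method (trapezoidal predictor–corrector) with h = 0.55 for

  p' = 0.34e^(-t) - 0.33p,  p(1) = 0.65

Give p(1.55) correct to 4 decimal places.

Heun: k1 = f(t_n, p_n); k2 = f(t_n + h, p_n + h·k1); p_{n+1} = p_n + (h/2)·(k1 + k2).
t=1.000000, p=0.650000:
  k1 = f(1.000000, 0.650000) = -0.089421
  k2 = f(1.550000, 0.600818) = -0.126106
  p ← 0.650000 + (0.55/2)·(-0.089421 + (-0.126106)) = 0.590730
p(1.55) ≈ 0.5907

0.5907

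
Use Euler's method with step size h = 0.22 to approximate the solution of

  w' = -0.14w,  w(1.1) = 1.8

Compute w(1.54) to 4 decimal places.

Euler: w_{n+1} = w_n + h·f(x_n, w_n).
x=1.100000, w=1.800000: f=-0.252000 → w ← 1.800000 + 0.22·(-0.252000) = 1.744560
x=1.320000, w=1.744560: f=-0.244238 → w ← 1.744560 + 0.22·(-0.244238) = 1.690828
w(1.54) ≈ 1.6908

1.6908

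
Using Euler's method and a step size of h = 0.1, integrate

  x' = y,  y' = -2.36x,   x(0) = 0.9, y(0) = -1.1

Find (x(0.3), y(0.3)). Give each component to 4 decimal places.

Euler on (x,y): x_{n+1} = x_n + h·x', y_{n+1} = y_n + h·y'.
0.000000: (0.900000, -1.100000); f=(-1.100000, -2.124000) → (0.790000, -1.312400)
0.100000: (0.790000, -1.312400); f=(-1.312400, -1.864400) → (0.658760, -1.498840)
0.200000: (0.658760, -1.498840); f=(-1.498840, -1.554674) → (0.508876, -1.654307)
(x(0.3), y(0.3)) ≈ (0.5089, -1.6543)

0.5089, -1.6543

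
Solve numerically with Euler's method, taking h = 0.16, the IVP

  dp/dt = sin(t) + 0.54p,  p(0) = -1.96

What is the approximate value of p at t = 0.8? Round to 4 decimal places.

-2.6983

Euler: p_{n+1} = p_n + h·f(t_n, p_n).
t=0.000000, p=-1.960000: f=-1.058400 → p ← -1.960000 + 0.16·(-1.058400) = -2.129344
t=0.160000, p=-2.129344: f=-0.990528 → p ← -2.129344 + 0.16·(-0.990528) = -2.287828
t=0.320000, p=-2.287828: f=-0.920861 → p ← -2.287828 + 0.16·(-0.920861) = -2.435166
t=0.480000, p=-2.435166: f=-0.853211 → p ← -2.435166 + 0.16·(-0.853211) = -2.571680
t=0.640000, p=-2.571680: f=-0.791512 → p ← -2.571680 + 0.16·(-0.791512) = -2.698322
p(0.8) ≈ -2.6983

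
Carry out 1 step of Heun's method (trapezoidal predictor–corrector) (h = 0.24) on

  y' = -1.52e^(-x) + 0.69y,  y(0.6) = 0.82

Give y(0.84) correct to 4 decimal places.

0.7716

Heun: k1 = f(x_n, y_n); k2 = f(x_n + h, y_n + h·k1); y_{n+1} = y_n + (h/2)·(k1 + k2).
x=0.600000, y=0.820000:
  k1 = f(0.600000, 0.820000) = -0.268394
  k2 = f(0.840000, 0.755586) = -0.134846
  y ← 0.820000 + (0.24/2)·(-0.268394 + (-0.134846)) = 0.771611
y(0.84) ≈ 0.7716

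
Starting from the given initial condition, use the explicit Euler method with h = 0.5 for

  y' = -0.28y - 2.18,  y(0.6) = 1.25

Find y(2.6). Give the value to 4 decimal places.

Euler: y_{n+1} = y_n + h·f(t_n, y_n).
t=0.600000, y=1.250000: f=-2.530000 → y ← 1.250000 + 0.5·(-2.530000) = -0.015000
t=1.100000, y=-0.015000: f=-2.175800 → y ← -0.015000 + 0.5·(-2.175800) = -1.102900
t=1.600000, y=-1.102900: f=-1.871188 → y ← -1.102900 + 0.5·(-1.871188) = -2.038494
t=2.100000, y=-2.038494: f=-1.609222 → y ← -2.038494 + 0.5·(-1.609222) = -2.843105
y(2.6) ≈ -2.8431

-2.8431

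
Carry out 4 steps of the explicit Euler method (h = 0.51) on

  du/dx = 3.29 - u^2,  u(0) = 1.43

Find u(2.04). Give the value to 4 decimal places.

Euler: u_{n+1} = u_n + h·f(x_n, u_n).
x=0.000000, u=1.430000: f=1.245100 → u ← 1.430000 + 0.51·1.245100 = 2.065001
x=0.510000, u=2.065001: f=-0.974229 → u ← 2.065001 + 0.51·(-0.974229) = 1.568144
x=1.020000, u=1.568144: f=0.830924 → u ← 1.568144 + 0.51·0.830924 = 1.991915
x=1.530000, u=1.991915: f=-0.677727 → u ← 1.991915 + 0.51·(-0.677727) = 1.646275
u(2.04) ≈ 1.6463

1.6463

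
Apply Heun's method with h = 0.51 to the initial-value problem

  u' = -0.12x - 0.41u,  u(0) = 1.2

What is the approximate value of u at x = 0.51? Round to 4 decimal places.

0.9597

Heun: k1 = f(x_n, u_n); k2 = f(x_n + h, u_n + h·k1); u_{n+1} = u_n + (h/2)·(k1 + k2).
x=0.000000, u=1.200000:
  k1 = f(0.000000, 1.200000) = -0.492000
  k2 = f(0.510000, 0.949080) = -0.450323
  u ← 1.200000 + (0.51/2)·(-0.492000 + (-0.450323)) = 0.959708
u(0.51) ≈ 0.9597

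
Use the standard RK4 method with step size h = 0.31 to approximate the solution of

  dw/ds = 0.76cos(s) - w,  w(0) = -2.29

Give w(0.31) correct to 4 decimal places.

RK4: k1 = f(s_n, w_n); k2 = f(s_n + h/2, w_n + (h/2)·k1); k3 = f(s_n + h/2, w_n + (h/2)·k2); k4 = f(s_n + h, w_n + h·k3); w_{n+1} = w_n + (h/6)·(k1 + 2k2 + 2k3 + k4).
s=0.000000, w=-2.290000:
  k1 = f(0.000000, -2.290000) = 3.050000
  k2 = f(0.155000, -1.817250) = 2.568139
  k3 = f(0.155000, -1.891938) = 2.642827
  k4 = f(0.310000, -1.470724) = 2.194497
  w ← -2.290000 + (0.31/6)·(k1 + 2k2 + 2k3 + k4) = -1.480568
w(0.31) ≈ -1.4806

-1.4806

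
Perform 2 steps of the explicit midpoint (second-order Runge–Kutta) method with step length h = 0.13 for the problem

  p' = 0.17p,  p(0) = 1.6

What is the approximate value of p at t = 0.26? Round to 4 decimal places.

1.6723

Midpoint: k1 = f(t_n, p_n); k2 = f(t_n + h/2, p_n + (h/2)·k1); p_{n+1} = p_n + h·k2.
t=0.000000, p=1.600000:
  k1 = f(0.000000, 1.600000) = 0.272000
  k2 = f(0.065000, 1.617680) = 0.275006
  p ← 1.600000 + 0.13·0.275006 = 1.635751
t=0.130000, p=1.635751:
  k1 = f(0.130000, 1.635751) = 0.278078
  k2 = f(0.195000, 1.653826) = 0.281150
  p ← 1.635751 + 0.13·0.281150 = 1.672300
p(0.26) ≈ 1.6723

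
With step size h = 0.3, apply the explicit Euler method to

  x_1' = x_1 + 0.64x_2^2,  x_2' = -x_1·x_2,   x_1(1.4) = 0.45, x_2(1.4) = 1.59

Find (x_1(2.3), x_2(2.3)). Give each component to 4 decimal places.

2.4485, 0.4422

Euler on (x_1,x_2): x_1_{n+1} = x_1_n + h·x_1', x_2_{n+1} = x_2_n + h·x_2'.
1.400000: (0.450000, 1.590000); f=(2.067984, -0.715500) → (1.070395, 1.375350)
1.700000: (1.070395, 1.375350); f=(2.281011, -1.472168) → (1.754699, 0.933700)
2.000000: (1.754699, 0.933700); f=(2.312647, -1.638361) → (2.448493, 0.442191)
(x_1(2.3), x_2(2.3)) ≈ (2.4485, 0.4422)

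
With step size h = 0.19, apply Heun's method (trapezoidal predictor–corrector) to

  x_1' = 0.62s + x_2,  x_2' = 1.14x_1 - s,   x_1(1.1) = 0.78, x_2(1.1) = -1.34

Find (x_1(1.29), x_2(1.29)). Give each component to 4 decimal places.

0.6624, -1.4116

Heun on (x_1,x_2): k1 = f(s_n, state_n); k2 = f(s_n + h, state_n + h·k1); state_{n+1} = state_n + (h/2)·(k1 + k2).
1.100000: (0.780000, -1.340000)
  k1 = (-0.658000, -0.210800)
  predictor → (0.654980, -1.380052)
  k2 = (-0.580252, -0.543323)
  → (0.662366, -1.411642)
(x_1(1.29), x_2(1.29)) ≈ (0.6624, -1.4116)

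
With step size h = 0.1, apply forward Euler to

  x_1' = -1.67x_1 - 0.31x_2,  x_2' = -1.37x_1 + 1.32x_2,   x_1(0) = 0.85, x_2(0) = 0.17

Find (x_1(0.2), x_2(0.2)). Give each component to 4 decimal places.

Euler on (x_1,x_2): x_1_{n+1} = x_1_n + h·x_1', x_2_{n+1} = x_2_n + h·x_2'.
0.000000: (0.850000, 0.170000); f=(-1.472200, -0.940100) → (0.702780, 0.075990)
0.100000: (0.702780, 0.075990); f=(-1.197199, -0.862502) → (0.583060, -0.010260)
(x_1(0.2), x_2(0.2)) ≈ (0.5831, -0.0103)

0.5831, -0.0103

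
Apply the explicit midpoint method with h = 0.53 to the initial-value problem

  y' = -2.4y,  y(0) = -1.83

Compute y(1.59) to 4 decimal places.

-0.2834

Midpoint: k1 = f(s_n, y_n); k2 = f(s_n + h/2, y_n + (h/2)·k1); y_{n+1} = y_n + h·k2.
s=0.000000, y=-1.830000:
  k1 = f(0.000000, -1.830000) = 4.392000
  k2 = f(0.265000, -0.666120) = 1.598688
  y ← -1.830000 + 0.53·1.598688 = -0.982695
s=0.530000, y=-0.982695:
  k1 = f(0.530000, -0.982695) = 2.358469
  k2 = f(0.795000, -0.357701) = 0.858483
  y ← -0.982695 + 0.53·0.858483 = -0.527700
s=1.060000, y=-0.527700:
  k1 = f(1.060000, -0.527700) = 1.266479
  k2 = f(1.325000, -0.192083) = 0.460998
  y ← -0.527700 + 0.53·0.460998 = -0.283370
y(1.59) ≈ -0.2834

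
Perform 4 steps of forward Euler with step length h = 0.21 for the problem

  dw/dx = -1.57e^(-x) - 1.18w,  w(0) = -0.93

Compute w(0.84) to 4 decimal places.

Euler: w_{n+1} = w_n + h·f(x_n, w_n).
x=0.000000, w=-0.930000: f=-0.472600 → w ← -0.930000 + 0.21·(-0.472600) = -1.029246
x=0.210000, w=-1.029246: f=-0.058107 → w ← -1.029246 + 0.21·(-0.058107) = -1.041448
x=0.420000, w=-1.041448: f=0.197346 → w ← -1.041448 + 0.21·0.197346 = -1.000006
x=0.630000, w=-1.000006: f=0.343838 → w ← -1.000006 + 0.21·0.343838 = -0.927800
w(0.84) ≈ -0.9278

-0.9278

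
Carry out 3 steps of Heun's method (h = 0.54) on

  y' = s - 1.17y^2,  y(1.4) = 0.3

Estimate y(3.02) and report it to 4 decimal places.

Heun: k1 = f(s_n, y_n); k2 = f(s_n + h, y_n + h·k1); y_{n+1} = y_n + (h/2)·(k1 + k2).
s=1.400000, y=0.300000:
  k1 = f(1.400000, 0.300000) = 1.294700
  k2 = f(1.940000, 0.999138) = 0.772016
  y ← 0.300000 + (0.54/2)·(1.294700 + 0.772016) = 0.858013
s=1.940000, y=0.858013:
  k1 = f(1.940000, 0.858013) = 1.078661
  k2 = f(2.480000, 1.440490) = 0.052235
  y ← 0.858013 + (0.54/2)·(1.078661 + 0.052235) = 1.163355
s=2.480000, y=1.163355:
  k1 = f(2.480000, 1.163355) = 0.896527
  k2 = f(3.020000, 1.647480) = -0.155603
  y ← 1.163355 + (0.54/2)·(0.896527 + (-0.155603)) = 1.363405
y(3.02) ≈ 1.3634

1.3634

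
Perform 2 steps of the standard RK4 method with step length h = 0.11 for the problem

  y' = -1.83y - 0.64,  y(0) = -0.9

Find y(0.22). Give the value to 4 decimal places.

-0.7176

RK4: k1 = f(t_n, y_n); k2 = f(t_n + h/2, y_n + (h/2)·k1); k3 = f(t_n + h/2, y_n + (h/2)·k2); k4 = f(t_n + h, y_n + h·k3); y_{n+1} = y_n + (h/6)·(k1 + 2k2 + 2k3 + k4).
t=0.000000, y=-0.900000:
  k1 = f(0.000000, -0.900000) = 1.007000
  k2 = f(0.055000, -0.844615) = 0.905645
  k3 = f(0.055000, -0.850190) = 0.915847
  k4 = f(0.110000, -0.799257) = 0.822640
  y ← -0.900000 + (0.11/6)·(k1 + 2k2 + 2k3 + k4) = -0.799669
t=0.110000, y=-0.799669:
  k1 = f(0.110000, -0.799669) = 0.823393
  k2 = f(0.165000, -0.754382) = 0.740519
  k3 = f(0.165000, -0.758940) = 0.748860
  k4 = f(0.220000, -0.717294) = 0.672648
  y ← -0.799669 + (0.11/6)·(k1 + 2k2 + 2k3 + k4) = -0.717631
y(0.22) ≈ -0.7176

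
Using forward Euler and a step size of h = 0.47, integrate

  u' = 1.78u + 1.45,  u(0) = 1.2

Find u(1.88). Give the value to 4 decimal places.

22.1072

Euler: u_{n+1} = u_n + h·f(s_n, u_n).
s=0.000000, u=1.200000: f=3.586000 → u ← 1.200000 + 0.47·3.586000 = 2.885420
s=0.470000, u=2.885420: f=6.586048 → u ← 2.885420 + 0.47·6.586048 = 5.980862
s=0.940000, u=5.980862: f=12.095935 → u ← 5.980862 + 0.47·12.095935 = 11.665952
s=1.410000, u=11.665952: f=22.215394 → u ← 11.665952 + 0.47·22.215394 = 22.107187
u(1.88) ≈ 22.1072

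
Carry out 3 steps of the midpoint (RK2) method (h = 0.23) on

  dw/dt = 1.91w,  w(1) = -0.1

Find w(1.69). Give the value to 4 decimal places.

-0.3622

Midpoint: k1 = f(t_n, w_n); k2 = f(t_n + h/2, w_n + (h/2)·k1); w_{n+1} = w_n + h·k2.
t=1.000000, w=-0.100000:
  k1 = f(1.000000, -0.100000) = -0.191000
  k2 = f(1.115000, -0.121965) = -0.232953
  w ← -0.100000 + 0.23·(-0.232953) = -0.153579
t=1.230000, w=-0.153579:
  k1 = f(1.230000, -0.153579) = -0.293336
  k2 = f(1.345000, -0.187313) = -0.357768
  w ← -0.153579 + 0.23·(-0.357768) = -0.235866
t=1.460000, w=-0.235866:
  k1 = f(1.460000, -0.235866) = -0.450504
  k2 = f(1.575000, -0.287674) = -0.549457
  w ← -0.235866 + 0.23·(-0.549457) = -0.362241
w(1.69) ≈ -0.3622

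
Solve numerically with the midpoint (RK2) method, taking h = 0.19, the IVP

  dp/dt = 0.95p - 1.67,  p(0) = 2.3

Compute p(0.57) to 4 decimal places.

Midpoint: k1 = f(t_n, p_n); k2 = f(t_n + h/2, p_n + (h/2)·k1); p_{n+1} = p_n + h·k2.
t=0.000000, p=2.300000:
  k1 = f(0.000000, 2.300000) = 0.515000
  k2 = f(0.095000, 2.348925) = 0.561479
  p ← 2.300000 + 0.19·0.561479 = 2.406681
t=0.190000, p=2.406681:
  k1 = f(0.190000, 2.406681) = 0.616347
  k2 = f(0.285000, 2.465234) = 0.671972
  p ← 2.406681 + 0.19·0.671972 = 2.534356
t=0.380000, p=2.534356:
  k1 = f(0.380000, 2.534356) = 0.737638
  k2 = f(0.475000, 2.604431) = 0.804210
  p ← 2.534356 + 0.19·0.804210 = 2.687156
p(0.57) ≈ 2.6872

2.6872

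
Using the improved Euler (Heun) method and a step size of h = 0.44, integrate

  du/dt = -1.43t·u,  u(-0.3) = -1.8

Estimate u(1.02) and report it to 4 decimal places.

-0.9089

Heun: k1 = f(t_n, u_n); k2 = f(t_n + h, u_n + h·k1); u_{n+1} = u_n + (h/2)·(k1 + k2).
t=-0.300000, u=-1.800000:
  k1 = f(-0.300000, -1.800000) = -0.772200
  k2 = f(0.140000, -2.139768) = 0.428382
  u ← -1.800000 + (0.44/2)·(-0.772200 + 0.428382) = -1.875640
t=0.140000, u=-1.875640:
  k1 = f(0.140000, -1.875640) = 0.375503
  k2 = f(0.580000, -1.710419) = 1.418621
  u ← -1.875640 + (0.44/2)·(0.375503 + 1.418621) = -1.480933
t=0.580000, u=-1.480933:
  k1 = f(0.580000, -1.480933) = 1.228286
  k2 = f(1.020000, -0.940487) = 1.371794
  u ← -1.480933 + (0.44/2)·(1.228286 + 1.371794) = -0.908915
u(1.02) ≈ -0.9089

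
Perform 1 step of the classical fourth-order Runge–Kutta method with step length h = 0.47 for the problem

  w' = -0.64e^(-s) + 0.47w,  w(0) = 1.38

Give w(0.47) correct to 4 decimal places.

1.4502

RK4: k1 = f(s_n, w_n); k2 = f(s_n + h/2, w_n + (h/2)·k1); k3 = f(s_n + h/2, w_n + (h/2)·k2); k4 = f(s_n + h, w_n + h·k3); w_{n+1} = w_n + (h/6)·(k1 + 2k2 + 2k3 + k4).
s=0.000000, w=1.380000:
  k1 = f(0.000000, 1.380000) = 0.008600
  k2 = f(0.235000, 1.382021) = 0.143585
  k3 = f(0.235000, 1.413742) = 0.158494
  k4 = f(0.470000, 1.454492) = 0.283610
  w ← 1.380000 + (0.47/6)·(k1 + 2k2 + 2k3 + k4) = 1.450215
w(0.47) ≈ 1.4502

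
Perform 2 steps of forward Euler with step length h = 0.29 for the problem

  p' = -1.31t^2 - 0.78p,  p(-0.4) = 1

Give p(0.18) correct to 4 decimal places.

0.5471

Euler: p_{n+1} = p_n + h·f(t_n, p_n).
t=-0.400000, p=1.000000: f=-0.989600 → p ← 1.000000 + 0.29·(-0.989600) = 0.713016
t=-0.110000, p=0.713016: f=-0.572003 → p ← 0.713016 + 0.29·(-0.572003) = 0.547135
p(0.18) ≈ 0.5471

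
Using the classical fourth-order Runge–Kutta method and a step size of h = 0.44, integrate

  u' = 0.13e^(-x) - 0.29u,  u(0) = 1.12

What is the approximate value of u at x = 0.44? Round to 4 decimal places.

1.0291

RK4: k1 = f(x_n, u_n); k2 = f(x_n + h/2, u_n + (h/2)·k1); k3 = f(x_n + h/2, u_n + (h/2)·k2); k4 = f(x_n + h, u_n + h·k3); u_{n+1} = u_n + (h/6)·(k1 + 2k2 + 2k3 + k4).
x=0.000000, u=1.120000:
  k1 = f(0.000000, 1.120000) = -0.194800
  k2 = f(0.220000, 1.077144) = -0.208044
  k3 = f(0.220000, 1.074230) = -0.207199
  k4 = f(0.440000, 1.028832) = -0.214637
  u ← 1.120000 + (0.44/6)·(k1 + 2k2 + 2k3 + k4) = 1.029072
u(0.44) ≈ 1.0291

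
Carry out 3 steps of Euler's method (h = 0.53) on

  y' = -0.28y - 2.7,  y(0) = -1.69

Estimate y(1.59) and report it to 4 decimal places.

Euler: y_{n+1} = y_n + h·f(s_n, y_n).
s=0.000000, y=-1.690000: f=-2.226800 → y ← -1.690000 + 0.53·(-2.226800) = -2.870204
s=0.530000, y=-2.870204: f=-1.896343 → y ← -2.870204 + 0.53·(-1.896343) = -3.875266
s=1.060000, y=-3.875266: f=-1.614926 → y ← -3.875266 + 0.53·(-1.614926) = -4.731176
y(1.59) ≈ -4.7312

-4.7312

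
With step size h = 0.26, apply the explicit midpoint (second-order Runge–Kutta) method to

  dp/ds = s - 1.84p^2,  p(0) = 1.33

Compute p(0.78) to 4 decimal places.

0.7141

Midpoint: k1 = f(s_n, p_n); k2 = f(s_n + h/2, p_n + (h/2)·k1); p_{n+1} = p_n + h·k2.
s=0.000000, p=1.330000:
  k1 = f(0.000000, 1.330000) = -3.254776
  k2 = f(0.130000, 0.906879) = -1.383271
  p ← 1.330000 + 0.26·(-1.383271) = 0.970350
s=0.260000, p=0.970350:
  k1 = f(0.260000, 0.970350) = -1.472504
  k2 = f(0.390000, 0.778924) = -0.726370
  p ← 0.970350 + 0.26·(-0.726370) = 0.781493
s=0.520000, p=0.781493:
  k1 = f(0.520000, 0.781493) = -0.603747
  k2 = f(0.650000, 0.703006) = -0.259361
  p ← 0.781493 + 0.26·(-0.259361) = 0.714060
p(0.78) ≈ 0.7141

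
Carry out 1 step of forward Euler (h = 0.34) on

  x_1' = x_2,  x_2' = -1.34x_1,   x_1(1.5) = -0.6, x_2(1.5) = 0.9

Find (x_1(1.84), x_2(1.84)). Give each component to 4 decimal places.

Euler on (x_1,x_2): x_1_{n+1} = x_1_n + h·x_1', x_2_{n+1} = x_2_n + h·x_2'.
1.500000: (-0.600000, 0.900000); f=(0.900000, 0.804000) → (-0.294000, 1.173360)
(x_1(1.84), x_2(1.84)) ≈ (-0.2940, 1.1734)

-0.2940, 1.1734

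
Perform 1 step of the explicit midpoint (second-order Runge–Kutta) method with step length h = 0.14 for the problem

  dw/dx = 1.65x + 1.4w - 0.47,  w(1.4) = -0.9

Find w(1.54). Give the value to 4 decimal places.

-0.7947

Midpoint: k1 = f(x_n, w_n); k2 = f(x_n + h/2, w_n + (h/2)·k1); w_{n+1} = w_n + h·k2.
x=1.400000, w=-0.900000:
  k1 = f(1.400000, -0.900000) = 0.580000
  k2 = f(1.470000, -0.859400) = 0.752340
  w ← -0.900000 + 0.14·0.752340 = -0.794672
w(1.54) ≈ -0.7947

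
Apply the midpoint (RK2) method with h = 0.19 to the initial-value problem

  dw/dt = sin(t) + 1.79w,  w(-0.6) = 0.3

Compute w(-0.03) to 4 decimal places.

Midpoint: k1 = f(t_n, w_n); k2 = f(t_n + h/2, w_n + (h/2)·k1); w_{n+1} = w_n + h·k2.
t=-0.600000, w=0.300000:
  k1 = f(-0.600000, 0.300000) = -0.027642
  k2 = f(-0.505000, 0.297374) = 0.048492
  w ← 0.300000 + 0.19·0.048492 = 0.309213
t=-0.410000, w=0.309213:
  k1 = f(-0.410000, 0.309213) = 0.154883
  k2 = f(-0.315000, 0.323927) = 0.270013
  w ← 0.309213 + 0.19·0.270013 = 0.360516
t=-0.220000, w=0.360516:
  k1 = f(-0.220000, 0.360516) = 0.427094
  k2 = f(-0.125000, 0.401090) = 0.593276
  w ← 0.360516 + 0.19·0.593276 = 0.473239
w(-0.03) ≈ 0.4732

0.4732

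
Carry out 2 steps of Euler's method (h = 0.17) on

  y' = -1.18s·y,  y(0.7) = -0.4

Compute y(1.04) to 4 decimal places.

-0.2838

Euler: y_{n+1} = y_n + h·f(s_n, y_n).
s=0.700000, y=-0.400000: f=0.330400 → y ← -0.400000 + 0.17·0.330400 = -0.343832
s=0.870000, y=-0.343832: f=0.352978 → y ← -0.343832 + 0.17·0.352978 = -0.283826
y(1.04) ≈ -0.2838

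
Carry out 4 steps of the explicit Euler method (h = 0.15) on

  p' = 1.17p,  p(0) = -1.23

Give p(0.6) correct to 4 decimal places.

-2.3485

Euler: p_{n+1} = p_n + h·f(s_n, p_n).
s=0.000000, p=-1.230000: f=-1.439100 → p ← -1.230000 + 0.15·(-1.439100) = -1.445865
s=0.150000, p=-1.445865: f=-1.691662 → p ← -1.445865 + 0.15·(-1.691662) = -1.699614
s=0.300000, p=-1.699614: f=-1.988549 → p ← -1.699614 + 0.15·(-1.988549) = -1.997897
s=0.450000, p=-1.997897: f=-2.337539 → p ← -1.997897 + 0.15·(-2.337539) = -2.348527
p(0.6) ≈ -2.3485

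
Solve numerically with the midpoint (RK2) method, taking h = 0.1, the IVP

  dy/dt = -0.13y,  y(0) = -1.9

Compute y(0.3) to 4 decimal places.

-1.8273

Midpoint: k1 = f(t_n, y_n); k2 = f(t_n + h/2, y_n + (h/2)·k1); y_{n+1} = y_n + h·k2.
t=0.000000, y=-1.900000:
  k1 = f(0.000000, -1.900000) = 0.247000
  k2 = f(0.050000, -1.887650) = 0.245394
  y ← -1.900000 + 0.1·0.245394 = -1.875461
t=0.100000, y=-1.875461:
  k1 = f(0.100000, -1.875461) = 0.243810
  k2 = f(0.150000, -1.863270) = 0.242225
  y ← -1.875461 + 0.1·0.242225 = -1.851238
t=0.200000, y=-1.851238:
  k1 = f(0.200000, -1.851238) = 0.240661
  k2 = f(0.250000, -1.839205) = 0.239097
  y ← -1.851238 + 0.1·0.239097 = -1.827328
y(0.3) ≈ -1.8273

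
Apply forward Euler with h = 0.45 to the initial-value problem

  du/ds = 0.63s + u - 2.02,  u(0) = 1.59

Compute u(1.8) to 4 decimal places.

1.1401

Euler: u_{n+1} = u_n + h·f(s_n, u_n).
s=0.000000, u=1.590000: f=-0.430000 → u ← 1.590000 + 0.45·(-0.430000) = 1.396500
s=0.450000, u=1.396500: f=-0.340000 → u ← 1.396500 + 0.45·(-0.340000) = 1.243500
s=0.900000, u=1.243500: f=-0.209500 → u ← 1.243500 + 0.45·(-0.209500) = 1.149225
s=1.350000, u=1.149225: f=-0.020275 → u ← 1.149225 + 0.45·(-0.020275) = 1.140101
u(1.8) ≈ 1.1401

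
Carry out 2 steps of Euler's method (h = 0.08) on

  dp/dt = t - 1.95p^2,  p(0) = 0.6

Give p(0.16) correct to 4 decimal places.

Euler: p_{n+1} = p_n + h·f(t_n, p_n).
t=0.000000, p=0.600000: f=-0.702000 → p ← 0.600000 + 0.08·(-0.702000) = 0.543840
t=0.080000, p=0.543840: f=-0.496736 → p ← 0.543840 + 0.08·(-0.496736) = 0.504101
p(0.16) ≈ 0.5041

0.5041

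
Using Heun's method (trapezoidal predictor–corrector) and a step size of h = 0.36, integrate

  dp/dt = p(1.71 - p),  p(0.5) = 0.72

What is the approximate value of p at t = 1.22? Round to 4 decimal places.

1.2117

Heun: k1 = f(t_n, p_n); k2 = f(t_n + h, p_n + h·k1); p_{n+1} = p_n + (h/2)·(k1 + k2).
t=0.500000, p=0.720000:
  k1 = f(0.500000, 0.720000) = 0.712800
  k2 = f(0.860000, 0.976608) = 0.716236
  p ← 0.720000 + (0.36/2)·(0.712800 + 0.716236) = 0.977227
t=0.860000, p=0.977227:
  k1 = f(0.860000, 0.977227) = 0.716086
  k2 = f(1.220000, 1.235017) = 0.586612
  p ← 0.977227 + (0.36/2)·(0.716086 + 0.586612) = 1.211712
p(1.22) ≈ 1.2117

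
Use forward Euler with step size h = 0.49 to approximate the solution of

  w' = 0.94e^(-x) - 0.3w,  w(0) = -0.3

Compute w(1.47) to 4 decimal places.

Euler: w_{n+1} = w_n + h·f(x_n, w_n).
x=0.000000, w=-0.300000: f=1.030000 → w ← -0.300000 + 0.49·1.030000 = 0.204700
x=0.490000, w=0.204700: f=0.514459 → w ← 0.204700 + 0.49·0.514459 = 0.456785
x=0.980000, w=0.456785: f=0.215757 → w ← 0.456785 + 0.49·0.215757 = 0.562506
w(1.47) ≈ 0.5625

0.5625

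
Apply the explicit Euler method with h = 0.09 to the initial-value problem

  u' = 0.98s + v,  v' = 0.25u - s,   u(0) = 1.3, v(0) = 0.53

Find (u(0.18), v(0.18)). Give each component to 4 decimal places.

Euler on (u,v): u_{n+1} = u_n + h·u', v_{n+1} = v_n + h·v'.
0.000000: (1.300000, 0.530000); f=(0.530000, 0.325000) → (1.347700, 0.559250)
0.090000: (1.347700, 0.559250); f=(0.647450, 0.246925) → (1.405971, 0.581473)
(u(0.18), v(0.18)) ≈ (1.4060, 0.5815)

1.4060, 0.5815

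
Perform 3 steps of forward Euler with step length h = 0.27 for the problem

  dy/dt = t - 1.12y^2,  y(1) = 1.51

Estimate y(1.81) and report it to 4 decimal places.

Euler: y_{n+1} = y_n + h·f(t_n, y_n).
t=1.000000, y=1.510000: f=-1.553712 → y ← 1.510000 + 0.27·(-1.553712) = 1.090498
t=1.270000, y=1.090498: f=-0.061888 → y ← 1.090498 + 0.27·(-0.061888) = 1.073788
t=1.540000, y=1.073788: f=0.248617 → y ← 1.073788 + 0.27·0.248617 = 1.140915
y(1.81) ≈ 1.1409

1.1409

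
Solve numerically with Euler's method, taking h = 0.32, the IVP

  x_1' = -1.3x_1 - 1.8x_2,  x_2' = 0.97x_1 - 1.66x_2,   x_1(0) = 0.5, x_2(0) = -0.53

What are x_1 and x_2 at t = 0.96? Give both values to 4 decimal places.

0.1535, 0.1914

Euler on (x_1,x_2): x_1_{n+1} = x_1_n + h·x_1', x_2_{n+1} = x_2_n + h·x_2'.
0.000000: (0.500000, -0.530000); f=(0.304000, 1.364800) → (0.597280, -0.093264)
0.320000: (0.597280, -0.093264); f=(-0.608589, 0.734180) → (0.402532, 0.141674)
0.640000: (0.402532, 0.141674); f=(-0.778303, 0.155278) → (0.153474, 0.191362)
(x_1(0.96), x_2(0.96)) ≈ (0.1535, 0.1914)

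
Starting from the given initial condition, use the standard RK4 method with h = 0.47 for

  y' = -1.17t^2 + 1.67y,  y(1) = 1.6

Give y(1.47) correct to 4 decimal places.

2.2804

RK4: k1 = f(t_n, y_n); k2 = f(t_n + h/2, y_n + (h/2)·k1); k3 = f(t_n + h/2, y_n + (h/2)·k2); k4 = f(t_n + h, y_n + h·k3); y_{n+1} = y_n + (h/6)·(k1 + 2k2 + 2k3 + k4).
t=1.000000, y=1.600000:
  k1 = f(1.000000, 1.600000) = 1.502000
  k2 = f(1.235000, 1.952970) = 1.476947
  k3 = f(1.235000, 1.947082) = 1.467114
  k4 = f(1.470000, 2.289544) = 1.295285
  y ← 1.600000 + (0.47/6)·(k1 + 2k2 + 2k3 + k4) = 2.280357
y(1.47) ≈ 2.2804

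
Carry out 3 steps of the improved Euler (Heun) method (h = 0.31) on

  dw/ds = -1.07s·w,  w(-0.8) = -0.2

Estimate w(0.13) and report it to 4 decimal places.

Heun: k1 = f(s_n, w_n); k2 = f(s_n + h, w_n + h·k1); w_{n+1} = w_n + (h/2)·(k1 + k2).
s=-0.800000, w=-0.200000:
  k1 = f(-0.800000, -0.200000) = -0.171200
  k2 = f(-0.490000, -0.253072) = -0.132686
  w ← -0.200000 + (0.31/2)·(-0.171200 + (-0.132686)) = -0.247102
s=-0.490000, w=-0.247102:
  k1 = f(-0.490000, -0.247102) = -0.129556
  k2 = f(-0.180000, -0.287265) = -0.055327
  w ← -0.247102 + (0.31/2)·(-0.129556 + (-0.055327)) = -0.275759
s=-0.180000, w=-0.275759:
  k1 = f(-0.180000, -0.275759) = -0.053111
  k2 = f(0.130000, -0.292224) = 0.040648
  w ← -0.275759 + (0.31/2)·(-0.053111 + 0.040648) = -0.277691
w(0.13) ≈ -0.2777

-0.2777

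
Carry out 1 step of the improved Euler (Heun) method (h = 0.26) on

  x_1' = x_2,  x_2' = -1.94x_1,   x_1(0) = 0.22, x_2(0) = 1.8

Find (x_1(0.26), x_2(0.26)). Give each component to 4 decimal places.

Heun on (x_1,x_2): k1 = f(t_n, state_n); k2 = f(t_n + h, state_n + h·k1); state_{n+1} = state_n + (h/2)·(k1 + k2).
0.000000: (0.220000, 1.800000)
  k1 = (1.800000, -0.426800)
  predictor → (0.688000, 1.689032)
  k2 = (1.689032, -1.334720)
  → (0.673574, 1.571002)
(x_1(0.26), x_2(0.26)) ≈ (0.6736, 1.5710)

0.6736, 1.5710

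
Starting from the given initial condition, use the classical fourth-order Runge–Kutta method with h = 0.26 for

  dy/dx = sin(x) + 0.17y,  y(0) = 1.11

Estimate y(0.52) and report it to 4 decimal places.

1.3488

RK4: k1 = f(x_n, y_n); k2 = f(x_n + h/2, y_n + (h/2)·k1); k3 = f(x_n + h/2, y_n + (h/2)·k2); k4 = f(x_n + h, y_n + h·k3); y_{n+1} = y_n + (h/6)·(k1 + 2k2 + 2k3 + k4).
x=0.000000, y=1.110000:
  k1 = f(0.000000, 1.110000) = 0.188700
  k2 = f(0.130000, 1.134531) = 0.322504
  k3 = f(0.130000, 1.151926) = 0.325461
  k4 = f(0.260000, 1.194620) = 0.460166
  y ← 1.110000 + (0.26/6)·(k1 + 2k2 + 2k3 + k4) = 1.194275
x=0.260000, y=1.194275:
  k1 = f(0.260000, 1.194275) = 0.460107
  k2 = f(0.390000, 1.254089) = 0.593383
  k3 = f(0.390000, 1.271414) = 0.596329
  k4 = f(0.520000, 1.349320) = 0.726265
  y ← 1.194275 + (0.26/6)·(k1 + 2k2 + 2k3 + k4) = 1.348792
y(0.52) ≈ 1.3488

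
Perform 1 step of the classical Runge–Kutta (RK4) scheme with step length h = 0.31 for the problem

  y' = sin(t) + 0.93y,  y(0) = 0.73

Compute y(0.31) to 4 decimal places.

1.0265

RK4: k1 = f(t_n, y_n); k2 = f(t_n + h/2, y_n + (h/2)·k1); k3 = f(t_n + h/2, y_n + (h/2)·k2); k4 = f(t_n + h, y_n + h·k3); y_{n+1} = y_n + (h/6)·(k1 + 2k2 + 2k3 + k4).
t=0.000000, y=0.730000:
  k1 = f(0.000000, 0.730000) = 0.678900
  k2 = f(0.155000, 0.835229) = 0.931144
  k3 = f(0.155000, 0.874327) = 0.967504
  k4 = f(0.310000, 1.029926) = 1.262890
  y ← 0.730000 + (0.31/6)·(k1 + 2k2 + 2k3 + k4) = 1.026519
y(0.31) ≈ 1.0265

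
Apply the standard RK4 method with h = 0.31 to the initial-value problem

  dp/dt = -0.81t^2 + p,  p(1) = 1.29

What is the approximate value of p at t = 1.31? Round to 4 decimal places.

RK4: k1 = f(t_n, p_n); k2 = f(t_n + h/2, p_n + (h/2)·k1); k3 = f(t_n + h/2, p_n + (h/2)·k2); k4 = f(t_n + h, p_n + h·k3); p_{n+1} = p_n + (h/6)·(k1 + 2k2 + 2k3 + k4).
t=1.000000, p=1.290000:
  k1 = f(1.000000, 1.290000) = 0.480000
  k2 = f(1.155000, 1.364400) = 0.283840
  k3 = f(1.155000, 1.333995) = 0.253435
  k4 = f(1.310000, 1.368565) = -0.021476
  p ← 1.290000 + (0.31/6)·(k1 + 2k2 + 2k3 + k4) = 1.369209
p(1.31) ≈ 1.3692

1.3692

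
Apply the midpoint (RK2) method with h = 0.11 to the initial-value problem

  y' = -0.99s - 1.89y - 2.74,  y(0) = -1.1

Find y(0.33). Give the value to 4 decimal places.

-1.3063

Midpoint: k1 = f(s_n, y_n); k2 = f(s_n + h/2, y_n + (h/2)·k1); y_{n+1} = y_n + h·k2.
s=0.000000, y=-1.100000:
  k1 = f(0.000000, -1.100000) = -0.661000
  k2 = f(0.055000, -1.136355) = -0.646739
  y ← -1.100000 + 0.11·(-0.646739) = -1.171141
s=0.110000, y=-1.171141:
  k1 = f(0.110000, -1.171141) = -0.635443
  k2 = f(0.165000, -1.206091) = -0.623839
  y ← -1.171141 + 0.11·(-0.623839) = -1.239764
s=0.220000, y=-1.239764:
  k1 = f(0.220000, -1.239764) = -0.614647
  k2 = f(0.275000, -1.273569) = -0.605204
  y ← -1.239764 + 0.11·(-0.605204) = -1.306336
y(0.33) ≈ -1.3063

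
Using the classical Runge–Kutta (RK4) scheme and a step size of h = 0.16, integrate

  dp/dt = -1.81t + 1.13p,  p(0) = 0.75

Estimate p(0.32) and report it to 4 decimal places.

RK4: k1 = f(t_n, p_n); k2 = f(t_n + h/2, p_n + (h/2)·k1); k3 = f(t_n + h/2, p_n + (h/2)·k2); k4 = f(t_n + h, p_n + h·k3); p_{n+1} = p_n + (h/6)·(k1 + 2k2 + 2k3 + k4).
t=0.000000, p=0.750000:
  k1 = f(0.000000, 0.750000) = 0.847500
  k2 = f(0.080000, 0.817800) = 0.779314
  k3 = f(0.080000, 0.812345) = 0.773150
  k4 = f(0.160000, 0.873704) = 0.697686
  p ← 0.750000 + (0.16/6)·(k1 + 2k2 + 2k3 + k4) = 0.874003
t=0.160000, p=0.874003:
  k1 = f(0.160000, 0.874003) = 0.698023
  k2 = f(0.240000, 0.929845) = 0.616325
  k3 = f(0.240000, 0.923309) = 0.608939
  k4 = f(0.320000, 0.971433) = 0.518520
  p ← 0.874003 + (0.16/6)·(k1 + 2k2 + 2k3 + k4) = 0.971792
p(0.32) ≈ 0.9718

0.9718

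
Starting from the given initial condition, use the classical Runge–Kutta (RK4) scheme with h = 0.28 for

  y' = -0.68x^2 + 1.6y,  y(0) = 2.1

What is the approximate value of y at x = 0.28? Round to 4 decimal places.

RK4: k1 = f(x_n, y_n); k2 = f(x_n + h/2, y_n + (h/2)·k1); k3 = f(x_n + h/2, y_n + (h/2)·k2); k4 = f(x_n + h, y_n + h·k3); y_{n+1} = y_n + (h/6)·(k1 + 2k2 + 2k3 + k4).
x=0.000000, y=2.100000:
  k1 = f(0.000000, 2.100000) = 3.360000
  k2 = f(0.140000, 2.570400) = 4.099312
  k3 = f(0.140000, 2.673904) = 4.264918
  k4 = f(0.280000, 3.294177) = 5.217371
  y ← 2.100000 + (0.28/6)·(k1 + 2k2 + 2k3 + k4) = 3.280939
y(0.28) ≈ 3.2809

3.2809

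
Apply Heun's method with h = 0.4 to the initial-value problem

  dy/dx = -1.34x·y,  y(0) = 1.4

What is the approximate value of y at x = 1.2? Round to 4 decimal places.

Heun: k1 = f(x_n, y_n); k2 = f(x_n + h, y_n + h·k1); y_{n+1} = y_n + (h/2)·(k1 + k2).
x=0.000000, y=1.400000:
  k1 = f(0.000000, 1.400000) = 0.000000
  k2 = f(0.400000, 1.400000) = -0.750400
  y ← 1.400000 + (0.4/2)·(0.000000 + (-0.750400)) = 1.249920
x=0.400000, y=1.249920:
  k1 = f(0.400000, 1.249920) = -0.669957
  k2 = f(0.800000, 0.981937) = -1.052637
  y ← 1.249920 + (0.4/2)·(-0.669957 + (-1.052637)) = 0.905401
x=0.800000, y=0.905401:
  k1 = f(0.800000, 0.905401) = -0.970590
  k2 = f(1.200000, 0.517165) = -0.831602
  y ← 0.905401 + (0.4/2)·(-0.970590 + (-0.831602)) = 0.544963
y(1.2) ≈ 0.5450

0.5450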